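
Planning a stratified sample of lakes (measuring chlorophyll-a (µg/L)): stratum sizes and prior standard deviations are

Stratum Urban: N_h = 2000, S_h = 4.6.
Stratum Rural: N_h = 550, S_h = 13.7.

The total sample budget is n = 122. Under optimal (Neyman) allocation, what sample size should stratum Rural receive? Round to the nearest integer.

55

Neyman allocation: n_h = n · N_h S_h / Σ N_i S_i, with n = 122.
  stratum Urban: N_h·S_h = 2000·4.6 = 9200.00
  stratum Rural: N_h·S_h = 550·13.7 = 7535.00
Σ N_h S_h = 16735.00
n for stratum Rural = 122·7535.00/16735.00 = 54.931 → 55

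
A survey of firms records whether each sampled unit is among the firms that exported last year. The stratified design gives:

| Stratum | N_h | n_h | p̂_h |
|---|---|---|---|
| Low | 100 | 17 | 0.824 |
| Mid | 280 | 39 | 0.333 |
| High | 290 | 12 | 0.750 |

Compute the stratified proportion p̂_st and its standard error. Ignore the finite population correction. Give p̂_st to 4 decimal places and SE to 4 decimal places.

p̂_st ≈ 0.5868, SE ≈ 0.0665

N = 670; stratum weights W_h = N_h/N.
p̂_st = Σ W_h p̂_h = (100·0.824 + 280·0.333 + 290·0.750)/670 = 0.58678
V̂(p̂_st) = Σ W_h² p̂_h(1−p̂_h)/(n_h−1):
  stratum Low: (100/670)²·0.824·0.176/16 = 0.000201916
  stratum Mid: (280/670)²·0.333·0.667/38 = 0.00102083
  stratum High: (290/670)²·0.750·0.250/11 = 0.00319341
V̂(p̂_st) = 0.00441616; SE = √V̂ = 0.0664542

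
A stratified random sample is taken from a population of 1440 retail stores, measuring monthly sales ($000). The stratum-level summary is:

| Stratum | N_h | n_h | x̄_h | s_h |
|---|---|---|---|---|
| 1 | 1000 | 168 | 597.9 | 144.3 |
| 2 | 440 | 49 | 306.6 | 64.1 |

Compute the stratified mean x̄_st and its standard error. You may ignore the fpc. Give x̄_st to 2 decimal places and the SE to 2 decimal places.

x̄_st ≈ 508.89, SE ≈ 8.22

x̄_st = Σ W_h x̄_h = (1000·597.9 + 440·306.6)/1440 = 508.89167
V̂(x̄_st) = Σ W_h² s_h²/n_h, with W_h = N_h/N and N = 1440:
  stratum 1: (1000/1440)²·144.3²/168 = 59.7721
  stratum 2: (440/1440)²·64.1²/49 = 7.82889
V̂(x̄_st) = 67.601
SE(x̄_st) = √67.601 = 8.22198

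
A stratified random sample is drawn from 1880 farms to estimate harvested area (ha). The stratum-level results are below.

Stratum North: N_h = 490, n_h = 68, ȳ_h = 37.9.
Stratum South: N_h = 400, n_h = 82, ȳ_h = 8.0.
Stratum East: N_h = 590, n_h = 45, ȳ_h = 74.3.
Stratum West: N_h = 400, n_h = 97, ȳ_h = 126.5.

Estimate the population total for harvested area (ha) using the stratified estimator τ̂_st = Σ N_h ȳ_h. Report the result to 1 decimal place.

τ̂_st ≈ 116208.0

τ̂_st = Σ N_h ȳ_h = 490·37.9 + 400·8.0 + 590·74.3 + 400·126.5 = 116208.0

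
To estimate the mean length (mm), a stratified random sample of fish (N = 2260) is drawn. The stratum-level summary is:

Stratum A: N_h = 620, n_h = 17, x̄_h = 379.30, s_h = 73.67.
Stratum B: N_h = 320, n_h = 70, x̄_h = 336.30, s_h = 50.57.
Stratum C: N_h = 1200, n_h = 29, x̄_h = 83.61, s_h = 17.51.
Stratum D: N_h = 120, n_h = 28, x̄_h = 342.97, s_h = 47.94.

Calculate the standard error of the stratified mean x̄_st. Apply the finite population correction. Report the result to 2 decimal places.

V̂(x̄_st) = Σ W_h² (1 − n_h/N_h) s_h²/n_h, with W_h = N_h/N and N = 2260:
  stratum A: (620/2260)²·(1 − 17/620)·73.67²/17 = 23.3682
  stratum B: (320/2260)²·(1 − 70/320)·50.57²/70 = 0.572217
  stratum C: (1200/2260)²·(1 − 29/1200)·17.51²/29 = 2.90868
  stratum D: (120/2260)²·(1 − 28/120)·47.94²/28 = 0.177415
V̂(x̄_st) = 27.0265
SE(x̄_st) = √27.0265 = 5.1987

SE(x̄_st) ≈ 5.20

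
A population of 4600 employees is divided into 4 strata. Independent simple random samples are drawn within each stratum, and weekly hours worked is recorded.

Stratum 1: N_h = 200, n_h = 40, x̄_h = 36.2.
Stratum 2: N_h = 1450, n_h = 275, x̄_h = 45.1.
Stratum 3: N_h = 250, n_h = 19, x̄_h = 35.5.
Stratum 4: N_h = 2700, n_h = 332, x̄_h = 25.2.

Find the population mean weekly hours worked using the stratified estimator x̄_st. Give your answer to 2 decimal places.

x̄_st ≈ 32.51

N = Σ N_h = 4600. Stratum weights W_h = N_h/N.
x̄_st = (200·36.2 + 1450·45.1 + 250·35.5 + 2700·25.2) / 4600 = 32.5109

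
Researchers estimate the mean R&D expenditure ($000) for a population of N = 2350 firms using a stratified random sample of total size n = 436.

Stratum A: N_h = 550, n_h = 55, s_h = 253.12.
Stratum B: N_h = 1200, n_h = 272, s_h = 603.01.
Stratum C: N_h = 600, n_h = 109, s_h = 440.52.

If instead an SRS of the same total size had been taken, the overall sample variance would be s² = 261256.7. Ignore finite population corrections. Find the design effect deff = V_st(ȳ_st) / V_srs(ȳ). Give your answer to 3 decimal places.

deff ≈ 0.882

V̂(ȳ_st) = Σ W_h² s_h²/n_h, with W_h = N_h/N and N = 2350:
  stratum A: (550/2350)²·253.12²/55 = 63.8087
  stratum B: (1200/2350)²·603.01²/272 = 348.584
  stratum C: (600/2350)²·440.52²/109 = 116.057
V_st = 528.449
V_srs = s²/n = 261256.7/436 = 599.213
deff = V_st / V_srs = 528.449/599.213 = 0.8819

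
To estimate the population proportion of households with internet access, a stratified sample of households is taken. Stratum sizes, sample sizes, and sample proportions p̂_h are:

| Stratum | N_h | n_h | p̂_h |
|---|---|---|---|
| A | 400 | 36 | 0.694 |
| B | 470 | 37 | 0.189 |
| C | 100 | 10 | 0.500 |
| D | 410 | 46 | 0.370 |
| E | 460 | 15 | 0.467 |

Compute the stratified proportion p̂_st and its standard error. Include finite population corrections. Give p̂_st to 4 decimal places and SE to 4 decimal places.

p̂_st ≈ 0.4255, SE ≈ 0.0435

N = 1840; stratum weights W_h = N_h/N.
p̂_st = Σ W_h p̂_h = (400·0.694 + 470·0.189 + 100·0.500 + 410·0.370 + 460·0.467)/1840 = 0.42552
V̂(p̂_st) = Σ W_h² (1 − n_h/N_h) p̂_h(1−p̂_h)/(n_h−1):
  stratum A: (400/1840)²·(1 − 36/400)·0.694·0.306/35 = 0.000260939
  stratum B: (470/1840)²·(1 − 37/470)·0.189·0.811/36 = 0.000255935
  stratum C: (100/1840)²·(1 − 10/100)·0.500·0.500/9 = 7.38422e-05
  stratum D: (410/1840)²·(1 − 46/410)·0.370·0.630/45 = 0.000228339
  stratum E: (460/1840)²·(1 − 15/460)·0.467·0.533/14 = 0.00107497
V̂(p̂_st) = 0.00189403; SE = √V̂ = 0.0435205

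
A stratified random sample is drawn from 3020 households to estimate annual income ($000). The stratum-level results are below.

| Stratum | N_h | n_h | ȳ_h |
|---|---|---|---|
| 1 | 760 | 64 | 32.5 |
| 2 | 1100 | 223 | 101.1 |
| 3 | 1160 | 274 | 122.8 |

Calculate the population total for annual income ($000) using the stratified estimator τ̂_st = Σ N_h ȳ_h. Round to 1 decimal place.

τ̂_st = Σ N_h ȳ_h = 760·32.5 + 1100·101.1 + 1160·122.8 = 278358.0

τ̂_st ≈ 278358.0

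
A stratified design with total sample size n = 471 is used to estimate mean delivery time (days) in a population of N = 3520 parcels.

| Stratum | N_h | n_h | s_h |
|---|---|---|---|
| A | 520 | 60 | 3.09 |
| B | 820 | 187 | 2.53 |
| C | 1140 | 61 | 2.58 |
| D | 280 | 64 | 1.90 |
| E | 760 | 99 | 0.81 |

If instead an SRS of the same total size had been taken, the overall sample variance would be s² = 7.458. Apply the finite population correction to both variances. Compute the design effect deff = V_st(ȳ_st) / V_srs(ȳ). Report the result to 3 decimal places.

V̂(ȳ_st) = Σ W_h² (1 − n_h/N_h) s_h²/n_h, with W_h = N_h/N and N = 3520:
  stratum A: (520/3520)²·(1 − 60/520)·3.09²/60 = 0.00307214
  stratum B: (820/3520)²·(1 − 187/820)·2.53²/187 = 0.00143394
  stratum C: (1140/3520)²·(1 − 61/1140)·2.58²/61 = 0.010833
  stratum D: (280/3520)²·(1 − 64/280)·1.90²/64 = 0.00027533
  stratum E: (760/3520)²·(1 − 99/760)·0.81²/99 = 0.000268698
V_st = 0.0158832
V_srs = (1 − 471/3520)·7.458/471 = 0.0137156
deff = V_st / V_srs = 0.0158832/0.0137156 = 1.1580

deff ≈ 1.158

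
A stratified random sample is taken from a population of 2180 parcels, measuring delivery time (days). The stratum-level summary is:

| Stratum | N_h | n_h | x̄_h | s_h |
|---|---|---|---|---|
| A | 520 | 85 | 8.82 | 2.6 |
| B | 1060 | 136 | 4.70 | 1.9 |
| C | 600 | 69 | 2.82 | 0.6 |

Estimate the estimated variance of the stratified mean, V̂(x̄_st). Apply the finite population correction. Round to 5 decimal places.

V̂(x̄_st) = Σ W_h² (1 − n_h/N_h) s_h²/n_h, with W_h = N_h/N and N = 2180:
  stratum A: (520/2180)²·(1 − 85/520)·2.6²/85 = 0.00378536
  stratum B: (1060/2180)²·(1 − 136/1060)·1.9²/136 = 0.00547058
  stratum C: (600/2180)²·(1 − 69/600)·0.6²/69 = 0.000349773
V̂(x̄_st) = 0.00960571

V̂(x̄_st) ≈ 0.00961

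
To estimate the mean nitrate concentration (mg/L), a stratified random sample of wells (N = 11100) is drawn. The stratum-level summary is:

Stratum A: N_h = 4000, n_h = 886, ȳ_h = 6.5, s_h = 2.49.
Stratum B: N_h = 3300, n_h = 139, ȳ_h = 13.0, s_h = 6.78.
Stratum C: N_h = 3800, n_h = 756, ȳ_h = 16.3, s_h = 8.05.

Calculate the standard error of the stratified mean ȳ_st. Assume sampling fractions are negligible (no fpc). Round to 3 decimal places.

SE(ȳ_st) ≈ 0.200

V̂(ȳ_st) = Σ W_h² s_h²/n_h, with W_h = N_h/N and N = 11100:
  stratum A: (4000/11100)²·2.49²/886 = 0.000908739
  stratum B: (3300/11100)²·6.78²/139 = 0.0292298
  stratum C: (3800/11100)²·8.05²/756 = 0.010046
V̂(ȳ_st) = 0.0401845
SE(ȳ_st) = √0.0401845 = 0.200461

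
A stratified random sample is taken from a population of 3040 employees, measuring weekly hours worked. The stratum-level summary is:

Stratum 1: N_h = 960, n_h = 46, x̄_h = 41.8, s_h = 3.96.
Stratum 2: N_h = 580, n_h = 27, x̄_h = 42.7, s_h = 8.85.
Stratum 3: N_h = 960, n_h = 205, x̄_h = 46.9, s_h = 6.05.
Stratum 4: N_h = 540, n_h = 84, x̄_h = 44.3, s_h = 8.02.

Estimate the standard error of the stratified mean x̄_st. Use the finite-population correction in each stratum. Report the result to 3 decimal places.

V̂(x̄_st) = Σ W_h² (1 − n_h/N_h) s_h²/n_h, with W_h = N_h/N and N = 3040:
  stratum 1: (960/3040)²·(1 − 46/960)·3.96²/46 = 0.032367
  stratum 2: (580/3040)²·(1 − 27/580)·8.85²/27 = 0.100677
  stratum 3: (960/3040)²·(1 − 205/960)·6.05²/205 = 0.0140032
  stratum 4: (540/3040)²·(1 − 84/540)·8.02²/84 = 0.0204024
V̂(x̄_st) = 0.167449
SE(x̄_st) = √0.167449 = 0.409206

SE(x̄_st) ≈ 0.409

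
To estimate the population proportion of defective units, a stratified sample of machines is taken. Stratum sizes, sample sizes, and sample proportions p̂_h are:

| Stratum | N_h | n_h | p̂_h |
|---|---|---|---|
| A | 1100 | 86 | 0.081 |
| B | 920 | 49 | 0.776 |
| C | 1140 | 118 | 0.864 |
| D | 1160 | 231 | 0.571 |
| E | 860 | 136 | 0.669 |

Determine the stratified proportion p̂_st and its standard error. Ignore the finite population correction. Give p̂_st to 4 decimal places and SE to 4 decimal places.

N = 5180; stratum weights W_h = N_h/N.
p̂_st = Σ W_h p̂_h = (1100·0.081 + 920·0.776 + 1140·0.864 + 1160·0.571 + 860·0.669)/5180 = 0.58411
V̂(p̂_st) = Σ W_h² p̂_h(1−p̂_h)/(n_h−1):
  stratum A: (1100/5180)²·0.081·0.919/85 = 3.94918e-05
  stratum B: (920/5180)²·0.776·0.224/48 = 0.000114231
  stratum C: (1140/5180)²·0.864·0.136/117 = 4.86426e-05
  stratum D: (1160/5180)²·0.571·0.429/230 = 5.34099e-05
  stratum E: (860/5180)²·0.669·0.331/135 = 4.52124e-05
V̂(p̂_st) = 0.000300988; SE = √V̂ = 0.017349

p̂_st ≈ 0.5841, SE ≈ 0.0173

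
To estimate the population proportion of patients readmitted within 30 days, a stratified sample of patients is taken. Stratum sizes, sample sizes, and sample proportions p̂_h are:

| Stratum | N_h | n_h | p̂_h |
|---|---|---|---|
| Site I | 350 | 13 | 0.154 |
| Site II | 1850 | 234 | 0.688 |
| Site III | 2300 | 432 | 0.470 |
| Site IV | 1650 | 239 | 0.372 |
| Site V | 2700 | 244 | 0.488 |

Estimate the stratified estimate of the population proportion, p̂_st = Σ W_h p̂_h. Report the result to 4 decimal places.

p̂_st ≈ 0.4903

N = 8850; stratum weights W_h = N_h/N.
p̂_st = Σ W_h p̂_h = (350·0.154 + 1850·0.688 + 2300·0.470 + 1650·0.372 + 2700·0.488)/8850 = 0.49029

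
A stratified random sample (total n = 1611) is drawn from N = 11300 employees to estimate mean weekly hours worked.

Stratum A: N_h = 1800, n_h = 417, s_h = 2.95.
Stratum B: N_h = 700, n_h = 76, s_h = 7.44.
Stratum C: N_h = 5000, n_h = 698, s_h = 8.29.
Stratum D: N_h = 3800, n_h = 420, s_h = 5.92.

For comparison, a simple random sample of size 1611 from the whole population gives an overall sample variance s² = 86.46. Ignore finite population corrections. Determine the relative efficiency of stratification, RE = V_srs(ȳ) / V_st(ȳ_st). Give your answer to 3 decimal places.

RE ≈ 1.675

V̂(ȳ_st) = Σ W_h² s_h²/n_h, with W_h = N_h/N and N = 11300:
  stratum A: (1800/11300)²·2.95²/417 = 0.000529537
  stratum B: (700/11300)²·7.44²/76 = 0.00279493
  stratum C: (5000/11300)²·8.29²/698 = 0.0192769
  stratum D: (3800/11300)²·5.92²/420 = 0.00943636
V_st = 0.0320377
V_srs = s²/n = 86.46/1611 = 0.0536685
Relative efficiency = V_srs / V_st = 0.0536685/0.0320377 = 1.6752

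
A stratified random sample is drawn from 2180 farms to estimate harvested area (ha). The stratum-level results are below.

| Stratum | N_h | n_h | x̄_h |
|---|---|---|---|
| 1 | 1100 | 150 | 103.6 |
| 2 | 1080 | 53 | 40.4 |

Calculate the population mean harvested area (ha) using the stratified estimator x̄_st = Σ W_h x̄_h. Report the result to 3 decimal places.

N = Σ N_h = 2180. Stratum weights W_h = N_h/N.
x̄_st = (1100·103.6 + 1080·40.4) / 2180 = 72.28991

x̄_st ≈ 72.290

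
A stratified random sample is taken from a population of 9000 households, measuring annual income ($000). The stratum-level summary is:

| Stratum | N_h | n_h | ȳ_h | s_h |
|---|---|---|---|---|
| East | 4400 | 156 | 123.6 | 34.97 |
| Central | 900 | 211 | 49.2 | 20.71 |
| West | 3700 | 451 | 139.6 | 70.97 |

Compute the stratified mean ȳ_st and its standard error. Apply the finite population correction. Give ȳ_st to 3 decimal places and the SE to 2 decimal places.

ȳ_st = Σ W_h ȳ_h = (4400·123.6 + 900·49.2 + 3700·139.6)/9000 = 122.73778
V̂(ȳ_st) = Σ W_h² (1 − n_h/N_h) s_h²/n_h, with W_h = N_h/N and N = 9000:
  stratum East: (4400/9000)²·(1 − 156/4400)·34.97²/156 = 1.80721
  stratum Central: (900/9000)²·(1 − 211/900)·20.71²/211 = 0.0155616
  stratum West: (3700/9000)²·(1 − 451/3700)·70.97²/451 = 1.65745
V̂(ȳ_st) = 3.48022
SE(ȳ_st) = √3.48022 = 1.86554

ȳ_st ≈ 122.738, SE ≈ 1.87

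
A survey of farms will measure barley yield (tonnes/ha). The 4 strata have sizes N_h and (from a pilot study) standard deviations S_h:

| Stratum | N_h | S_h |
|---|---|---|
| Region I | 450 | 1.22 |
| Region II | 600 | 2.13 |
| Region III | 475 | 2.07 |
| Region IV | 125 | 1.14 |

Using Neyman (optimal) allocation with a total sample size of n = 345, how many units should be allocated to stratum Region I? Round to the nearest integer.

64

Neyman allocation: n_h = n · N_h S_h / Σ N_i S_i, with n = 345.
  stratum Region I: N_h·S_h = 450·1.22 = 549.00
  stratum Region II: N_h·S_h = 600·2.13 = 1278.00
  stratum Region III: N_h·S_h = 475·2.07 = 983.25
  stratum Region IV: N_h·S_h = 125·1.14 = 142.50
Σ N_h S_h = 2952.75
n for stratum Region I = 345·549.00/2952.75 = 64.145 → 64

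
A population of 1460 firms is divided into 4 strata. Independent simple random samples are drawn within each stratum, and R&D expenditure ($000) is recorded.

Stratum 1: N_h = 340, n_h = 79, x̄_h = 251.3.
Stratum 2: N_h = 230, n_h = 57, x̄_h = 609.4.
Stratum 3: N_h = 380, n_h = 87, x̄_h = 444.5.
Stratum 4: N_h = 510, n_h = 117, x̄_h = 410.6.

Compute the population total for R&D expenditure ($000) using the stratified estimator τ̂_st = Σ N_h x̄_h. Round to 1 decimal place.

τ̂_st = Σ N_h x̄_h = 340·251.3 + 230·609.4 + 380·444.5 + 510·410.6 = 603920.0

τ̂_st ≈ 603920.0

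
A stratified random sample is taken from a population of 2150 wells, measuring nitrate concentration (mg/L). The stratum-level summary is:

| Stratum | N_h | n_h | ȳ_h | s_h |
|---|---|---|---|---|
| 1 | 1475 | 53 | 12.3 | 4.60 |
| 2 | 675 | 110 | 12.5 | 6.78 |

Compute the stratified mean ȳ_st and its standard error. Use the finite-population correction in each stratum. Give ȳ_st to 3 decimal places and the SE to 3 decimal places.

ȳ_st ≈ 12.363, SE ≈ 0.464

ȳ_st = Σ W_h ȳ_h = (1475·12.3 + 675·12.5)/2150 = 12.36279
V̂(ȳ_st) = Σ W_h² (1 − n_h/N_h) s_h²/n_h, with W_h = N_h/N and N = 2150:
  stratum 1: (1475/2150)²·(1 − 53/1475)·4.60²/53 = 0.181157
  stratum 2: (675/2150)²·(1 − 110/675)·6.78²/110 = 0.034478
V̂(ȳ_st) = 0.215635
SE(ȳ_st) = √0.215635 = 0.464365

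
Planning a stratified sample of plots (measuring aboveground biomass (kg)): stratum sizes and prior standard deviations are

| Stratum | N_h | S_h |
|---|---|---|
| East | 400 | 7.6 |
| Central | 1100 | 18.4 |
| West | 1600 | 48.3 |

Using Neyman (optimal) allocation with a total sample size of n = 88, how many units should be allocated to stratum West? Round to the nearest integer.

Neyman allocation: n_h = n · N_h S_h / Σ N_i S_i, with n = 88.
  stratum East: N_h·S_h = 400·7.6 = 3040.00
  stratum Central: N_h·S_h = 1100·18.4 = 20240.00
  stratum West: N_h·S_h = 1600·48.3 = 77280.00
Σ N_h S_h = 100560.00
n for stratum West = 88·77280.00/100560.00 = 67.628 → 68

68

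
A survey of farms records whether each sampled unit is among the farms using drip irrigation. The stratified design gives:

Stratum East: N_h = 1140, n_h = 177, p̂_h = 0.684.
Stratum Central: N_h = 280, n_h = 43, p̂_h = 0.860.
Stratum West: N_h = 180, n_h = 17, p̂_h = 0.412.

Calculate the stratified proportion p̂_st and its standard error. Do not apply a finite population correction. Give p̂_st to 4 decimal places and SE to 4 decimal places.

N = 1600; stratum weights W_h = N_h/N.
p̂_st = Σ W_h p̂_h = (1140·0.684 + 280·0.860 + 180·0.412)/1600 = 0.68420
V̂(p̂_st) = Σ W_h² p̂_h(1−p̂_h)/(n_h−1):
  stratum East: (1140/1600)²·0.684·0.316/176 = 0.000623448
  stratum Central: (280/1600)²·0.860·0.140/42 = 8.77917e-05
  stratum West: (180/1600)²·0.412·0.588/16 = 0.000191628
V̂(p̂_st) = 0.000902868; SE = √V̂ = 0.0300478

p̂_st ≈ 0.6842, SE ≈ 0.0300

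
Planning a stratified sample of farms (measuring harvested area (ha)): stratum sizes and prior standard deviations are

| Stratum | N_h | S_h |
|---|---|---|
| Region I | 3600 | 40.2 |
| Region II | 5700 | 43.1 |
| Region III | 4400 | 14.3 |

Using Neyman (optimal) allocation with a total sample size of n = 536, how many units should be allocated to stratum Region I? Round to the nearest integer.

Neyman allocation: n_h = n · N_h S_h / Σ N_i S_i, with n = 536.
  stratum Region I: N_h·S_h = 3600·40.2 = 144720.00
  stratum Region II: N_h·S_h = 5700·43.1 = 245670.00
  stratum Region III: N_h·S_h = 4400·14.3 = 62920.00
Σ N_h S_h = 453310.00
n for stratum Region I = 536·144720.00/453310.00 = 171.119 → 171

171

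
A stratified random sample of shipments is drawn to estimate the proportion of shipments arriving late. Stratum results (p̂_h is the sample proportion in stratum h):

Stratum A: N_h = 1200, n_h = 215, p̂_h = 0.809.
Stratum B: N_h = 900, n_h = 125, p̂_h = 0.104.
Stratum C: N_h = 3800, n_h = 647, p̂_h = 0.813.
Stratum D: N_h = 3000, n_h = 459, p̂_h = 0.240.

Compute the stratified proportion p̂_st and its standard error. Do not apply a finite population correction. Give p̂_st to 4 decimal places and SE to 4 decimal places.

p̂_st ≈ 0.5476, SE ≈ 0.0104

N = 8900; stratum weights W_h = N_h/N.
p̂_st = Σ W_h p̂_h = (1200·0.809 + 900·0.104 + 3800·0.813 + 3000·0.240)/8900 = 0.54762
V̂(p̂_st) = Σ W_h² p̂_h(1−p̂_h)/(n_h−1):
  stratum A: (1200/8900)²·0.809·0.191/214 = 1.31265e-05
  stratum B: (900/8900)²·0.104·0.896/124 = 7.68466e-06
  stratum C: (3800/8900)²·0.813·0.187/646 = 4.29029e-05
  stratum D: (3000/8900)²·0.240·0.760/458 = 4.52503e-05
V̂(p̂_st) = 0.000108964; SE = √V̂ = 0.0104386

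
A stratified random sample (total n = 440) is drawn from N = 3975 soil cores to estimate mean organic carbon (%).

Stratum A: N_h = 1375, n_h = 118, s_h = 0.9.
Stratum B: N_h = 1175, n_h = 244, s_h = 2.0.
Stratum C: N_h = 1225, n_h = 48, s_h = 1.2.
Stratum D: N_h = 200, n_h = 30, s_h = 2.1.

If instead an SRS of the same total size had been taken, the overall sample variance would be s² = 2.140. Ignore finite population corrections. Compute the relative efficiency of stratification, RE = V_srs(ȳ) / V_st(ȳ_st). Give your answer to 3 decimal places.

RE ≈ 0.888

V̂(ȳ_st) = Σ W_h² s_h²/n_h, with W_h = N_h/N and N = 3975:
  stratum A: (1375/3975)²·0.9²/118 = 0.000821361
  stratum B: (1175/3975)²·2.0²/244 = 0.00143242
  stratum C: (1225/3975)²·1.2²/48 = 0.00284918
  stratum D: (200/3975)²·2.1²/30 = 0.000372137
V_st = 0.0054751
V_srs = s²/n = 2.140/440 = 0.00486364
Relative efficiency = V_srs / V_st = 0.00486364/0.0054751 = 0.8883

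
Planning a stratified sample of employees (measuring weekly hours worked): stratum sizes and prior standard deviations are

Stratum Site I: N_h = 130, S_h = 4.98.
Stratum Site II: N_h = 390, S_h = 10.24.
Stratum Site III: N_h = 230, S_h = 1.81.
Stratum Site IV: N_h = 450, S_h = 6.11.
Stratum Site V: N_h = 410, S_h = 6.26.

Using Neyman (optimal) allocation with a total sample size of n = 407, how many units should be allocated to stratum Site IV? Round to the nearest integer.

Neyman allocation: n_h = n · N_h S_h / Σ N_i S_i, with n = 407.
  stratum Site I: N_h·S_h = 130·4.98 = 647.40
  stratum Site II: N_h·S_h = 390·10.24 = 3993.60
  stratum Site III: N_h·S_h = 230·1.81 = 416.30
  stratum Site IV: N_h·S_h = 450·6.11 = 2749.50
  stratum Site V: N_h·S_h = 410·6.26 = 2566.60
Σ N_h S_h = 10373.40
n for stratum Site IV = 407·2749.50/10373.40 = 107.877 → 108

108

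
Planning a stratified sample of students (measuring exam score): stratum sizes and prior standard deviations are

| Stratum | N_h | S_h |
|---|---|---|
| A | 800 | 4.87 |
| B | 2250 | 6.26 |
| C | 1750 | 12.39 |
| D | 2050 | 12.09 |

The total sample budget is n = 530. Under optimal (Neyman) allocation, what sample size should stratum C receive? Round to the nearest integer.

178

Neyman allocation: n_h = n · N_h S_h / Σ N_i S_i, with n = 530.
  stratum A: N_h·S_h = 800·4.87 = 3896.00
  stratum B: N_h·S_h = 2250·6.26 = 14085.00
  stratum C: N_h·S_h = 1750·12.39 = 21682.50
  stratum D: N_h·S_h = 2050·12.09 = 24784.50
Σ N_h S_h = 64448.00
n for stratum C = 530·21682.50/64448.00 = 178.310 → 178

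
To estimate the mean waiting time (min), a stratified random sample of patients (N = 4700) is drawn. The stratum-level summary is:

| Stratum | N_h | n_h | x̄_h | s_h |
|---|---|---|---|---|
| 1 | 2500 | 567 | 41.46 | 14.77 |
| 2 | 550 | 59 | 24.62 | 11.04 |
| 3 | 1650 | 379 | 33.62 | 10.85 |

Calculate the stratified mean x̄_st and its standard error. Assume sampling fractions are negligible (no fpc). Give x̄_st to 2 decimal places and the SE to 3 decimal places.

x̄_st = Σ W_h x̄_h = (2500·41.46 + 550·24.62 + 1650·33.62)/4700 = 36.73702
V̂(x̄_st) = Σ W_h² s_h²/n_h, with W_h = N_h/N and N = 4700:
  stratum 1: (2500/4700)²·14.77²/567 = 0.108858
  stratum 2: (550/4700)²·11.04²/59 = 0.0282889
  stratum 3: (1650/4700)²·10.85²/379 = 0.0382818
V̂(x̄_st) = 0.175429
SE(x̄_st) = √0.175429 = 0.418843

x̄_st ≈ 36.74, SE ≈ 0.419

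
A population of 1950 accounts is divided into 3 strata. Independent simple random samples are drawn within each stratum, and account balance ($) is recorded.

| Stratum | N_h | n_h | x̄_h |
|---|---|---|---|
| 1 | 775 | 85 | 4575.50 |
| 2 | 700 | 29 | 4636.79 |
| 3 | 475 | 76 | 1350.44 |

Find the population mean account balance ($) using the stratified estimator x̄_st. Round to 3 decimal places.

x̄_st ≈ 3811.910

N = Σ N_h = 1950. Stratum weights W_h = N_h/N.
x̄_st = (775·4575.50 + 700·4636.79 + 475·1350.44) / 1950 = 3811.91000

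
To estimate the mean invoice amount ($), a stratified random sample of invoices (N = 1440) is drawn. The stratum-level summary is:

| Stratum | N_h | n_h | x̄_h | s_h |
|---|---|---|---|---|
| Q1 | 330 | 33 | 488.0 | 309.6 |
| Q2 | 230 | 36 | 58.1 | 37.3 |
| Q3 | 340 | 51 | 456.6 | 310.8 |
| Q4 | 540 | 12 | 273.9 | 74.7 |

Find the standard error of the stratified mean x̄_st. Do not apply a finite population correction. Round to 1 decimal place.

SE(x̄_st) ≈ 18.0

V̂(x̄_st) = Σ W_h² s_h²/n_h, with W_h = N_h/N and N = 1440:
  stratum Q1: (330/1440)²·309.6²/33 = 152.543
  stratum Q2: (230/1440)²·37.3²/36 = 0.985929
  stratum Q3: (340/1440)²·310.8²/51 = 105.59
  stratum Q4: (540/1440)²·74.7²/12 = 65.3917
V̂(x̄_st) = 324.511
SE(x̄_st) = √324.511 = 18.0142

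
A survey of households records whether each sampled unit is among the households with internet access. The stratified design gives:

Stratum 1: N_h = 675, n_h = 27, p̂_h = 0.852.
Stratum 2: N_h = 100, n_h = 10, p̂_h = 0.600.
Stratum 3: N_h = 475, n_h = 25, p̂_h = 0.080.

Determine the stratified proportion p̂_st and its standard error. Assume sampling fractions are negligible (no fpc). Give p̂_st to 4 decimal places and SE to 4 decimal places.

p̂_st ≈ 0.5385, SE ≈ 0.0450

N = 1250; stratum weights W_h = N_h/N.
p̂_st = Σ W_h p̂_h = (675·0.852 + 100·0.600 + 475·0.080)/1250 = 0.53848
V̂(p̂_st) = Σ W_h² p̂_h(1−p̂_h)/(n_h−1):
  stratum 1: (675/1250)²·0.852·0.148/26 = 0.00141422
  stratum 2: (100/1250)²·0.600·0.400/9 = 0.000170667
  stratum 3: (475/1250)²·0.080·0.920/24 = 0.000442827
V̂(p̂_st) = 0.00202771; SE = √V̂ = 0.0450301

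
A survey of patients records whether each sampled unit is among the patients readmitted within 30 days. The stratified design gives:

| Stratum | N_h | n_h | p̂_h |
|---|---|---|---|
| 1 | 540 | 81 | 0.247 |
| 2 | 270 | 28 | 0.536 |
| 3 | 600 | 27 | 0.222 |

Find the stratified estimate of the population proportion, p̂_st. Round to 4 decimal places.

N = 1410; stratum weights W_h = N_h/N.
p̂_st = Σ W_h p̂_h = (540·0.247 + 270·0.536 + 600·0.222)/1410 = 0.29170

p̂_st ≈ 0.2917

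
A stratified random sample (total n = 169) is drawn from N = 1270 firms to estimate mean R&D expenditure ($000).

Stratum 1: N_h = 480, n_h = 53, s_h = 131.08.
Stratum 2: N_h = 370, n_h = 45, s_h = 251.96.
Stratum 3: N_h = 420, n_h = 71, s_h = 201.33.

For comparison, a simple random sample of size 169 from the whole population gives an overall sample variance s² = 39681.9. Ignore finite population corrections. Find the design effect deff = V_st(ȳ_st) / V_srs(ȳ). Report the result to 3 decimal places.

V̂(ȳ_st) = Σ W_h² s_h²/n_h, with W_h = N_h/N and N = 1270:
  stratum 1: (480/1270)²·131.08²/53 = 46.3097
  stratum 2: (370/1270)²·251.96²/45 = 119.742
  stratum 3: (420/1270)²·201.33²/71 = 62.4381
V_st = 228.49
V_srs = s²/n = 39681.9/169 = 234.804
deff = V_st / V_srs = 228.49/234.804 = 0.9731

deff ≈ 0.973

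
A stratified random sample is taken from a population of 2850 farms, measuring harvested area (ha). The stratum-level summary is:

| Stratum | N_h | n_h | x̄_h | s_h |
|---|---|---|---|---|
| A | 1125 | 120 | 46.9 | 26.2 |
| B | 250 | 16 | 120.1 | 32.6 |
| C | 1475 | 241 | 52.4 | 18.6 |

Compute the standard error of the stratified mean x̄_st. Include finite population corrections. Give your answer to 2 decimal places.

V̂(x̄_st) = Σ W_h² (1 − n_h/N_h) s_h²/n_h, with W_h = N_h/N and N = 2850:
  stratum A: (1125/2850)²·(1 − 120/1125)·26.2²/120 = 0.796251
  stratum B: (250/2850)²·(1 − 16/250)·32.6²/16 = 0.478389
  stratum C: (1475/2850)²·(1 − 241/1475)·18.6²/241 = 0.321682
V̂(x̄_st) = 1.59632
SE(x̄_st) = √1.59632 = 1.26346

SE(x̄_st) ≈ 1.26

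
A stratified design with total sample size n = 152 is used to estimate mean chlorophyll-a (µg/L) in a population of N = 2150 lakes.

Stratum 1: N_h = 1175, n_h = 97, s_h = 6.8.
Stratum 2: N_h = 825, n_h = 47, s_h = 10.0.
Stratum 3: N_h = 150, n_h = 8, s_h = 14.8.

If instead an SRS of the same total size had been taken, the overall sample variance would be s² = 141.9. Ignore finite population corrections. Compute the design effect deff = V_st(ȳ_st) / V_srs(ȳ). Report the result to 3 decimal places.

V̂(ȳ_st) = Σ W_h² s_h²/n_h, with W_h = N_h/N and N = 2150:
  stratum 1: (1175/2150)²·6.8²/97 = 0.142379
  stratum 2: (825/2150)²·10.0²/47 = 0.31328
  stratum 3: (150/2150)²·14.8²/8 = 0.133272
V_st = 0.588931
V_srs = s²/n = 141.9/152 = 0.933553
deff = V_st / V_srs = 0.588931/0.933553 = 0.6308

deff ≈ 0.631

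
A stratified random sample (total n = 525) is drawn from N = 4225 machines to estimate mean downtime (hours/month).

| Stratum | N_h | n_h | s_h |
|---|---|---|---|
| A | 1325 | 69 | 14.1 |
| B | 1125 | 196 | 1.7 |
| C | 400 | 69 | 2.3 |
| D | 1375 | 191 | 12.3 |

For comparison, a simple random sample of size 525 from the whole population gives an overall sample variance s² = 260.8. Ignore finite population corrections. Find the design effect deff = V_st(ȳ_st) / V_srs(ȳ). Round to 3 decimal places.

deff ≈ 0.743

V̂(ȳ_st) = Σ W_h² s_h²/n_h, with W_h = N_h/N and N = 4225:
  stratum A: (1325/4225)²·14.1²/69 = 0.283379
  stratum B: (1125/4225)²·1.7²/196 = 0.00104543
  stratum C: (400/4225)²·2.3²/69 = 0.000687184
  stratum D: (1375/4225)²·12.3²/191 = 0.0838936
V_st = 0.369005
V_srs = s²/n = 260.8/525 = 0.496762
deff = V_st / V_srs = 0.369005/0.496762 = 0.7428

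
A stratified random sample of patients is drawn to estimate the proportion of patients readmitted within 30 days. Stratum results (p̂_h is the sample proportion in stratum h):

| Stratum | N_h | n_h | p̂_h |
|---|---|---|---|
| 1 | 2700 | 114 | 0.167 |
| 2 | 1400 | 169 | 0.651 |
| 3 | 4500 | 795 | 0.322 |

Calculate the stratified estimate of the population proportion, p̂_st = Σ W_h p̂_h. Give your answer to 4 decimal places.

p̂_st ≈ 0.3269

N = 8600; stratum weights W_h = N_h/N.
p̂_st = Σ W_h p̂_h = (2700·0.167 + 1400·0.651 + 4500·0.322)/8600 = 0.32690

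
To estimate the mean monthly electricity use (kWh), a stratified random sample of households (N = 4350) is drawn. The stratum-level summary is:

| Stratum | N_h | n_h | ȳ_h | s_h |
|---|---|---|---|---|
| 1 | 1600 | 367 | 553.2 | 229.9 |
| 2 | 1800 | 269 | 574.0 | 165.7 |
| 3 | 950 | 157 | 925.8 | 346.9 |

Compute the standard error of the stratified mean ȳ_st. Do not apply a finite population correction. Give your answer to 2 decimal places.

SE(ȳ_st) ≈ 8.57

V̂(ȳ_st) = Σ W_h² s_h²/n_h, with W_h = N_h/N and N = 4350:
  stratum 1: (1600/4350)²·229.9²/367 = 19.4838
  stratum 2: (1800/4350)²·165.7²/269 = 17.4767
  stratum 3: (950/4350)²·346.9²/157 = 36.5576
V̂(ȳ_st) = 73.5181
SE(ȳ_st) = √73.5181 = 8.57427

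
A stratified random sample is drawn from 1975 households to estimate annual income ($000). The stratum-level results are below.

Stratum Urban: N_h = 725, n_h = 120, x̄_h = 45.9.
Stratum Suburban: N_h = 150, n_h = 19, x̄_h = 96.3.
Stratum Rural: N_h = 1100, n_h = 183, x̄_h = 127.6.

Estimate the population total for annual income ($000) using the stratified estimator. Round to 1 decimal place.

τ̂_st ≈ 188082.5

τ̂_st = Σ N_h x̄_h = 725·45.9 + 150·96.3 + 1100·127.6 = 188082.5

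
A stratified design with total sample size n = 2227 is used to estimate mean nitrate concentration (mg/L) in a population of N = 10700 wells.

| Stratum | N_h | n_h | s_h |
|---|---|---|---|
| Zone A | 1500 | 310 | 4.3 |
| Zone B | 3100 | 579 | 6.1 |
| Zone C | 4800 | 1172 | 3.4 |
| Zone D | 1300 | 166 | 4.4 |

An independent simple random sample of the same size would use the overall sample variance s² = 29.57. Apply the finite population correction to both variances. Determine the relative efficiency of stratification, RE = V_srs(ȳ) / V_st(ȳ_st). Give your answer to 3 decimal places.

V̂(ȳ_st) = Σ W_h² (1 − n_h/N_h) s_h²/n_h, with W_h = N_h/N and N = 10700:
  stratum Zone A: (1500/10700)²·(1 − 310/1500)·4.3²/310 = 0.000929921
  stratum Zone B: (3100/10700)²·(1 − 579/3100)·6.1²/579 = 0.0043868
  stratum Zone C: (4800/10700)²·(1 − 1172/4800)·3.4²/1172 = 0.00150028
  stratum Zone D: (1300/10700)²·(1 − 166/1300)·4.4²/166 = 0.00150171
V_st = 0.00831871
V_srs = (1 − 2227/10700)·29.57/2227 = 0.0105144
Relative efficiency = V_srs / V_st = 0.0105144/0.00831871 = 1.2639

RE ≈ 1.264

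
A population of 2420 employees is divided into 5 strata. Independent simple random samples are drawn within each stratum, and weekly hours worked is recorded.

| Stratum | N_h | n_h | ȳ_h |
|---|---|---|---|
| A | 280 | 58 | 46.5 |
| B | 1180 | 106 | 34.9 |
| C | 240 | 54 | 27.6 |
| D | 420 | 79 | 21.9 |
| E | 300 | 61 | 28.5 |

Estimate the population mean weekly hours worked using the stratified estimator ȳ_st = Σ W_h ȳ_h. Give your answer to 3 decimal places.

N = Σ N_h = 2420. Stratum weights W_h = N_h/N.
ȳ_st = (280·46.5 + 1180·34.9 + 240·27.6 + 420·21.9 + 300·28.5) / 2420 = 32.46860

ȳ_st ≈ 32.469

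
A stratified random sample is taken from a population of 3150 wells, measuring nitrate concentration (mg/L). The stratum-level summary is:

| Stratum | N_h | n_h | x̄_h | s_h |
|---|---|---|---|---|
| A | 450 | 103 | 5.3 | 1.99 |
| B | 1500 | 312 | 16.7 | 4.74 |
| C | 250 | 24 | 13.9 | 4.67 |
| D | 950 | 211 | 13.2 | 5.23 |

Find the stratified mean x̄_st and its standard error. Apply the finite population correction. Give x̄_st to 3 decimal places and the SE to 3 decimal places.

x̄_st = Σ W_h x̄_h = (450·5.3 + 1500·16.7 + 250·13.9 + 950·13.2)/3150 = 13.79365
V̂(x̄_st) = Σ W_h² (1 − n_h/N_h) s_h²/n_h, with W_h = N_h/N and N = 3150:
  stratum A: (450/3150)²·(1 − 103/450)·1.99²/103 = 0.000605048
  stratum B: (1500/3150)²·(1 − 312/1500)·4.74²/312 = 0.0129327
  stratum C: (250/3150)²·(1 − 24/250)·4.67²/24 = 0.00517428
  stratum D: (950/3150)²·(1 − 211/950)·5.23²/211 = 0.00917208
V̂(x̄_st) = 0.0278841
SE(x̄_st) = √0.0278841 = 0.166985

x̄_st ≈ 13.794, SE ≈ 0.167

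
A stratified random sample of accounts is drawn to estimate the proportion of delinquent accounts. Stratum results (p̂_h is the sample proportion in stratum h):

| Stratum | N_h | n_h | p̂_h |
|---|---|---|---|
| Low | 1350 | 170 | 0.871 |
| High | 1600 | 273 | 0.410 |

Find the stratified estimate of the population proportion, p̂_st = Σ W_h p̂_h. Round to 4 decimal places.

N = 2950; stratum weights W_h = N_h/N.
p̂_st = Σ W_h p̂_h = (1350·0.871 + 1600·0.410)/2950 = 0.62097

p̂_st ≈ 0.6210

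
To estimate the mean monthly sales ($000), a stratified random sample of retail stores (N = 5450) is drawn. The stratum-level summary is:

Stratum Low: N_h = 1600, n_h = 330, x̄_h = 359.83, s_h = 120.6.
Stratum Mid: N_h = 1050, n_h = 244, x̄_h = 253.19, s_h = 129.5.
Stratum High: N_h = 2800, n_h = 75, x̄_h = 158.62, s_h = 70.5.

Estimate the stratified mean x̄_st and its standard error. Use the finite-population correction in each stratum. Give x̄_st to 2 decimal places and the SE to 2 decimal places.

x̄_st = Σ W_h x̄_h = (1600·359.83 + 1050·253.19 + 2800·158.62)/5450 = 235.91073
V̂(x̄_st) = Σ W_h² (1 − n_h/N_h) s_h²/n_h, with W_h = N_h/N and N = 5450:
  stratum Low: (1600/5450)²·(1 − 330/1600)·120.6²/330 = 3.01517
  stratum Mid: (1050/5450)²·(1 − 244/1050)·129.5²/244 = 1.95831
  stratum High: (2800/5450)²·(1 − 75/2800)·70.5²/75 = 17.0235
V̂(x̄_st) = 21.997
SE(x̄_st) = √21.997 = 4.69009

x̄_st ≈ 235.91, SE ≈ 4.69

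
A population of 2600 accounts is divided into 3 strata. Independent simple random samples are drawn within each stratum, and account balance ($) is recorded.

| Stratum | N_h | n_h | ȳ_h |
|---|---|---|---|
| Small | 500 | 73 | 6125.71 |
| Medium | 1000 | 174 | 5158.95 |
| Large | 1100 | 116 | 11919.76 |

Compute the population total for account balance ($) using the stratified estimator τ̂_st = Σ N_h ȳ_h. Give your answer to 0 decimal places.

τ̂_st ≈ 21333541

τ̂_st = Σ N_h ȳ_h = 500·6125.71 + 1000·5158.95 + 1100·11919.76 = 21333541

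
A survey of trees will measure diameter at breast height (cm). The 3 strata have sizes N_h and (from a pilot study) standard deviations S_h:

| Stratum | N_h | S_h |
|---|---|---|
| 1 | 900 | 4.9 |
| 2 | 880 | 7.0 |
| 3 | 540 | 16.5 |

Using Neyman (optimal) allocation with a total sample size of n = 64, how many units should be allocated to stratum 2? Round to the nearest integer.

20

Neyman allocation: n_h = n · N_h S_h / Σ N_i S_i, with n = 64.
  stratum 1: N_h·S_h = 900·4.9 = 4410.00
  stratum 2: N_h·S_h = 880·7.0 = 6160.00
  stratum 3: N_h·S_h = 540·16.5 = 8910.00
Σ N_h S_h = 19480.00
n for stratum 2 = 64·6160.00/19480.00 = 20.238 → 20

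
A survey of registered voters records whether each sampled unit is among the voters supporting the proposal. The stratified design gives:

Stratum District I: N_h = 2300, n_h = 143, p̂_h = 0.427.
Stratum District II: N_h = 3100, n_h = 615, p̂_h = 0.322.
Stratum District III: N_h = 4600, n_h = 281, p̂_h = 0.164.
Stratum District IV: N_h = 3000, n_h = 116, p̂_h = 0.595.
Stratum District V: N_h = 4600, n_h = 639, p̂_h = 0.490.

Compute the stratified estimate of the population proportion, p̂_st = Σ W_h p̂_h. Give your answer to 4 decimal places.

p̂_st ≈ 0.3849

N = 17600; stratum weights W_h = N_h/N.
p̂_st = Σ W_h p̂_h = (2300·0.427 + 3100·0.322 + 4600·0.164 + 3000·0.595 + 4600·0.490)/17600 = 0.38487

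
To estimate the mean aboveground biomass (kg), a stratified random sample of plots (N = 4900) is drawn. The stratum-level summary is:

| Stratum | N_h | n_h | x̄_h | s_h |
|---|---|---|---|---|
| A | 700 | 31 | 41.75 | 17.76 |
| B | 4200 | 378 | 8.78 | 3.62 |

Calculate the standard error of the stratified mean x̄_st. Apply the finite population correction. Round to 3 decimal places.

SE(x̄_st) ≈ 0.471

V̂(x̄_st) = Σ W_h² (1 − n_h/N_h) s_h²/n_h, with W_h = N_h/N and N = 4900:
  stratum A: (700/4900)²·(1 − 31/700)·17.76²/31 = 0.198452
  stratum B: (4200/4900)²·(1 − 378/4200)·3.62²/378 = 0.0231779
V̂(x̄_st) = 0.22163
SE(x̄_st) = √0.22163 = 0.470776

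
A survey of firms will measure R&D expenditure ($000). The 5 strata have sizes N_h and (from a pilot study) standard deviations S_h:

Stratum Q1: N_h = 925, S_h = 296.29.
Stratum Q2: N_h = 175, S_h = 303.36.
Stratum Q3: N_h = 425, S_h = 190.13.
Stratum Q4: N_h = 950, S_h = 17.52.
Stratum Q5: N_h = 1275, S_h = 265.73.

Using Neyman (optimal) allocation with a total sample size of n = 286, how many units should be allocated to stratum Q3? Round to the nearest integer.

30

Neyman allocation: n_h = n · N_h S_h / Σ N_i S_i, with n = 286.
  stratum Q1: N_h·S_h = 925·296.29 = 274068.25
  stratum Q2: N_h·S_h = 175·303.36 = 53088.00
  stratum Q3: N_h·S_h = 425·190.13 = 80805.25
  stratum Q4: N_h·S_h = 950·17.52 = 16644.00
  stratum Q5: N_h·S_h = 1275·265.73 = 338805.75
Σ N_h S_h = 763411.25
n for stratum Q3 = 286·80805.25/763411.25 = 30.272 → 30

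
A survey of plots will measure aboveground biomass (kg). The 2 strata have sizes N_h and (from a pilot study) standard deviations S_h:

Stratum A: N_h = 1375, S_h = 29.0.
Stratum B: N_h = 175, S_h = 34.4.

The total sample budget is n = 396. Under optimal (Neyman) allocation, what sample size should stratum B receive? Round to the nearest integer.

Neyman allocation: n_h = n · N_h S_h / Σ N_i S_i, with n = 396.
  stratum A: N_h·S_h = 1375·29.0 = 39875.00
  stratum B: N_h·S_h = 175·34.4 = 6020.00
Σ N_h S_h = 45895.00
n for stratum B = 396·6020.00/45895.00 = 51.943 → 52

52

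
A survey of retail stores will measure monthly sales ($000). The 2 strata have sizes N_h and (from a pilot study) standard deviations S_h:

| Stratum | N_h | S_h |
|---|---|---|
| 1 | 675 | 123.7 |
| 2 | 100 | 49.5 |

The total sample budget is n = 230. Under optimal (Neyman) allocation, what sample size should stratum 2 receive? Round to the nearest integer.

Neyman allocation: n_h = n · N_h S_h / Σ N_i S_i, with n = 230.
  stratum 1: N_h·S_h = 675·123.7 = 83497.50
  stratum 2: N_h·S_h = 100·49.5 = 4950.00
Σ N_h S_h = 88447.50
n for stratum 2 = 230·4950.00/88447.50 = 12.872 → 13

13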